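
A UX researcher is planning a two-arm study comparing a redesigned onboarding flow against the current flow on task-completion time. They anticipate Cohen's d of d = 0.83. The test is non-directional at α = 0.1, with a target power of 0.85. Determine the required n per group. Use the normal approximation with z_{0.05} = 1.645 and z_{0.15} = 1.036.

For two independent groups with equal n: n = 2·((z_{α/2} + z_β) / d)².
z_{α/2} + z_β = 1.645 + 1.036 = 2.681.
n = 2 × (2.681 / 0.83)² = 2 × 3.230² = 2 × 10.43 = 20.9.
Round up to the next whole participant.

n = 21 per group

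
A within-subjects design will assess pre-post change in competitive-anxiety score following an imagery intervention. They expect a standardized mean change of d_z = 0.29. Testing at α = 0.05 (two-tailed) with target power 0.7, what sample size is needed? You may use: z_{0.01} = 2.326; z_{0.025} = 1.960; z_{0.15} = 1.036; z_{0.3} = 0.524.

For a paired (one-sample on differences) test: n = ((z_{α/2} + z_β) / d)².
z_{α/2} + z_β = 1.960 + 0.524 = 2.484.
n = (2.484 / 0.29)² = 8.566² = 73.37.
Round up.

n = 74 pairs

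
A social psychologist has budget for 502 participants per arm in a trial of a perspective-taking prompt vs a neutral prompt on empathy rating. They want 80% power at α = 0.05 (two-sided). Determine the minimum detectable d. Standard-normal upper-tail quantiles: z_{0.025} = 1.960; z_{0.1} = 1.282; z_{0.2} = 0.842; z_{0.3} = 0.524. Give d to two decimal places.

For two independent groups of n = 502 each: d_min = (z_{α/2} + z_β)·√(2/n).
z-sum = 1.960 + 0.842 = 2.802.
d_min = 2.802 × √(2/502) = 2.802 × 0.0631 = 0.177.

d_min ≈ 0.18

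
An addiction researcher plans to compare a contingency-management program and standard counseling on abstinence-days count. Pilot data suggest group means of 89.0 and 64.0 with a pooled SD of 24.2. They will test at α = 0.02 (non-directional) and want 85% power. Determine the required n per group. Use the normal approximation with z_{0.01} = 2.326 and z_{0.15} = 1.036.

Cohen's d = |M₁ − M₂| / SD_pooled = |89.0 − 64.0| / 24.2 = 25.0 / 24.2 = 1.033.
For two independent groups with equal n: n = 2·((z_{α/2} + z_β) / d)².
z_{α/2} + z_β = 2.326 + 1.036 = 3.362.
n = 2 × (3.362 / 1.033)² = 2 × 3.255² = 2 × 10.59 = 21.2.
Round up to the next whole participant.

n = 22 per group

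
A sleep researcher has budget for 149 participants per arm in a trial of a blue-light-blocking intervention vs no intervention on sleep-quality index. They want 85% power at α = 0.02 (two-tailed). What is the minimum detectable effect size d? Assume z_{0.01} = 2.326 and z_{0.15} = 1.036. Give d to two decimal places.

d_min ≈ 0.39

For two independent groups of n = 149 each: d_min = (z_{α/2} + z_β)·√(2/n).
z-sum = 2.326 + 1.036 = 3.362.
d_min = 3.362 × √(2/149) = 3.362 × 0.1159 = 0.390.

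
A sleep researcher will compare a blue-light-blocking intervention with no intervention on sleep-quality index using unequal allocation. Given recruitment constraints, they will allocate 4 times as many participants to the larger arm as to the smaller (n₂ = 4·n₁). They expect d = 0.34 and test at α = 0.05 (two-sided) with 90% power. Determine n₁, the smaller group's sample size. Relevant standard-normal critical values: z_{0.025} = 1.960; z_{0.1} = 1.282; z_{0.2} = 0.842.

n₁ = 114

With allocation ratio k = n₂/n₁ = 4, Var(x̄₁−x̄₂) = σ²(1/n₁ + 1/(k·n₁)) = σ²·(k+1)/(k·n₁).
So n₁ = (1 + 1/k)·((z_{α/2} + z_β)/d)² = 1.250 × (3.242/0.34)².
n₁ = 1.250 × 90.92 = 113.7.
Round up: n₁ = 114, giving n₂ = 4 × 114 = 456.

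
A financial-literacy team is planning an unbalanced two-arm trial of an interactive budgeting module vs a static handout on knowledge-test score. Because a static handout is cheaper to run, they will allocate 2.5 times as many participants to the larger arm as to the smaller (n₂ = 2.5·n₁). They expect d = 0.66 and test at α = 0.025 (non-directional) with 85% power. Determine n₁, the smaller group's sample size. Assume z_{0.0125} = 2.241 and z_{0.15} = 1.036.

n₁ = 35

With allocation ratio k = n₂/n₁ = 2.5, Var(x̄₁−x̄₂) = σ²(1/n₁ + 1/(k·n₁)) = σ²·(k+1)/(k·n₁).
So n₁ = (1 + 1/k)·((z_{α/2} + z_β)/d)² = 1.400 × (3.277/0.66)².
n₁ = 1.400 × 24.65 = 34.5.
Round up: n₁ = 35, giving n₂ = ⌈2.5 × 35⌉ = ⌈87.5⌉ = 88.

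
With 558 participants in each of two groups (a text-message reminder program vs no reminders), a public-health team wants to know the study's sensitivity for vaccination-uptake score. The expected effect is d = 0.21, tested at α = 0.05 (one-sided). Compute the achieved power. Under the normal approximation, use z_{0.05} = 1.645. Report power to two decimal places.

For two equal groups, power = Φ(d·√(n/2) − z_{α}).
d·√(n/2) = 0.21 × √(558/2) = 0.21 × 16.703 = 3.508.
z_β = 3.508 − 1.645 = 1.863.
Power = Φ(1.863) = 0.969.

power ≈ 0.97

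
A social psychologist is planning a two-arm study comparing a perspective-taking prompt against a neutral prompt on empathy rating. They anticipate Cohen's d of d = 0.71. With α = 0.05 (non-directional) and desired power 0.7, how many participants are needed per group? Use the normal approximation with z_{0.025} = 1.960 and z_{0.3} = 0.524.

n = 25 per group

For two independent groups with equal n: n = 2·((z_{α/2} + z_β) / d)².
z_{α/2} + z_β = 1.960 + 0.524 = 2.484.
n = 2 × (2.484 / 0.71)² = 2 × 3.499² = 2 × 12.24 = 24.5.
Round up to the next whole participant.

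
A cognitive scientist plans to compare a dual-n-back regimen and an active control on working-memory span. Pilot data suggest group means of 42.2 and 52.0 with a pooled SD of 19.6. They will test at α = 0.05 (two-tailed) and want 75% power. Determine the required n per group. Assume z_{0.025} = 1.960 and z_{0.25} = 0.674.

n = 56 per group

Cohen's d = |M₁ − M₂| / SD_pooled = |42.2 − 52.0| / 19.6 = 9.8 / 19.6 = 0.500.
For two independent groups with equal n: n = 2·((z_{α/2} + z_β) / d)².
z_{α/2} + z_β = 1.960 + 0.674 = 2.634.
n = 2 × (2.634 / 0.500)² = 2 × 5.268² = 2 × 27.75 = 55.5.
Round up to the next whole participant.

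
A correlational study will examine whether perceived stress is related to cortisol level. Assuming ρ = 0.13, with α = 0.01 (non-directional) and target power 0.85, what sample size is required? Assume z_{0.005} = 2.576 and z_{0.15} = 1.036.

Fisher's z: C = ½·ln((1+r)/(1−r)) = ½·ln(1.2989) = 0.1307.
n = ((z_{α/2} + z_β)/C)² + 3.
(2.576 + 1.036) / 0.1307 = 3.612 / 0.1307 = 27.636.
n = 27.636² + 3 = 763.74 + 3 = 766.7.
Round up.

n = 767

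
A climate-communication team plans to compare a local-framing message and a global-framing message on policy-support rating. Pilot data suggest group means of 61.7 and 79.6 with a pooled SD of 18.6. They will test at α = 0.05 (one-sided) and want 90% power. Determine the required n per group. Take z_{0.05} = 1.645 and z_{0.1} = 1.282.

n = 19 per group

Cohen's d = |M₁ − M₂| / SD_pooled = |61.7 − 79.6| / 18.6 = 17.9 / 18.6 = 0.962.
For two independent groups with equal n: n = 2·((z_{α} + z_β) / d)².
z_{α} + z_β = 1.645 + 1.282 = 2.927.
n = 2 × (2.927 / 0.962)² = 2 × 3.043² = 2 × 9.26 = 18.5.
Round up to the next whole participant.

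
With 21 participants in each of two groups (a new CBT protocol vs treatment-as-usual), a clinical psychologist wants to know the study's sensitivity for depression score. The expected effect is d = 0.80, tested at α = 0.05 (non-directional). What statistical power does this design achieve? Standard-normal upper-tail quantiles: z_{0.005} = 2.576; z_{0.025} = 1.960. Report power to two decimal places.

For two equal groups, power = Φ(d·√(n/2) − z_{α/2}).
d·√(n/2) = 0.80 × √(21/2) = 0.80 × 3.240 = 2.592.
z_β = 2.592 − 1.960 = 0.632.
Power = Φ(0.632) = 0.736.

power ≈ 0.74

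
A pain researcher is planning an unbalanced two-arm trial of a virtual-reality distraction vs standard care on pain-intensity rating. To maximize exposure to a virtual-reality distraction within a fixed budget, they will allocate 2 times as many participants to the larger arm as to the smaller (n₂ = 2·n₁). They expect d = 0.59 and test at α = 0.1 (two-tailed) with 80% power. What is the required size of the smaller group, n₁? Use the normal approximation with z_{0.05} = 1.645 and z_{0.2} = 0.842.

n₁ = 27

With allocation ratio k = n₂/n₁ = 2, Var(x̄₁−x̄₂) = σ²(1/n₁ + 1/(k·n₁)) = σ²·(k+1)/(k·n₁).
So n₁ = (1 + 1/k)·((z_{α/2} + z_β)/d)² = 1.500 × (2.487/0.59)².
n₁ = 1.500 × 17.77 = 26.7.
Round up: n₁ = 27, giving n₂ = 2 × 27 = 54.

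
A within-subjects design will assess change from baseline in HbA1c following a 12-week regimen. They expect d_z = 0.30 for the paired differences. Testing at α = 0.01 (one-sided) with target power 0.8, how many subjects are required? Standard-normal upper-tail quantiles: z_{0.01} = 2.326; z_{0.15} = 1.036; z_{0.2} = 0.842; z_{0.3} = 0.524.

For a paired (one-sample on differences) test: n = ((z_{α} + z_β) / d)².
z_{α} + z_β = 2.326 + 0.842 = 3.168.
n = (3.168 / 0.30)² = 10.560² = 111.51.
Round up.

n = 112 pairs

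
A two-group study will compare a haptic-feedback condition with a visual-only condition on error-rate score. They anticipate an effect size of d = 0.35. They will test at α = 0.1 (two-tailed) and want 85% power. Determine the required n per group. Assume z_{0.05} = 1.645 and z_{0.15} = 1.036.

n = 118 per group

For two independent groups with equal n: n = 2·((z_{α/2} + z_β) / d)².
z_{α/2} + z_β = 1.645 + 1.036 = 2.681.
n = 2 × (2.681 / 0.35)² = 2 × 7.660² = 2 × 58.68 = 117.4.
Round up to the next whole participant.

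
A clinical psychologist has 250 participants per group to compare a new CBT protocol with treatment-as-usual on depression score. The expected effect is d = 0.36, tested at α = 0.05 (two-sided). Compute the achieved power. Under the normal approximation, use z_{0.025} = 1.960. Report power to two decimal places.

power ≈ 0.98

For two equal groups, power = Φ(d·√(n/2) − z_{α/2}).
d·√(n/2) = 0.36 × √(250/2) = 0.36 × 11.180 = 4.025.
z_β = 4.025 − 1.960 = 2.065.
Power = Φ(2.065) = 0.981.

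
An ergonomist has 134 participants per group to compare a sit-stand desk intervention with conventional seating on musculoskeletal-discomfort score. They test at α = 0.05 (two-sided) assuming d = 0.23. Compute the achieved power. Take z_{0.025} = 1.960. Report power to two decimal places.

For two equal groups, power = Φ(d·√(n/2) − z_{α/2}).
d·√(n/2) = 0.23 × √(134/2) = 0.23 × 8.185 = 1.883.
z_β = 1.883 − 1.960 = -0.077.
Power = Φ(-0.077) = 0.469.

power ≈ 0.47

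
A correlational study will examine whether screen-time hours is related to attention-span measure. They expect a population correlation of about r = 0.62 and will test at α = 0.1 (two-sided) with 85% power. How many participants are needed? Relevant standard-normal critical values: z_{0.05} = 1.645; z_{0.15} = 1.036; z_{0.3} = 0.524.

n = 17

Fisher's z: C = ½·ln((1+r)/(1−r)) = ½·ln(4.2632) = 0.7250.
n = ((z_{α/2} + z_β)/C)² + 3.
(1.645 + 1.036) / 0.7250 = 2.681 / 0.7250 = 3.698.
n = 3.698² + 3 = 13.67 + 3 = 16.7.
Round up.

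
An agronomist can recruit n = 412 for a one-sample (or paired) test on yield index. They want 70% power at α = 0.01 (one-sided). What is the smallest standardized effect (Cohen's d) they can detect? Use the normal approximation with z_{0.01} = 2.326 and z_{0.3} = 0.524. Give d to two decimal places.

For a single sample (or paired design) of n = 412: d_min = (z_{α} + z_β)/√n.
z-sum = 2.326 + 0.524 = 2.850.
d_min = 2.850 / √412 = 2.850 / 20.298 = 0.140.

d_min ≈ 0.14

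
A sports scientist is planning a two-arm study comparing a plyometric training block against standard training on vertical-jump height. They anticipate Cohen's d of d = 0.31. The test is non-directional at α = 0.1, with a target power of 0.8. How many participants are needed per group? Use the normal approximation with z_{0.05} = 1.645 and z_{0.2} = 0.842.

For two independent groups with equal n: n = 2·((z_{α/2} + z_β) / d)².
z_{α/2} + z_β = 1.645 + 0.842 = 2.487.
n = 2 × (2.487 / 0.31)² = 2 × 8.023² = 2 × 64.36 = 128.7.
Round up to the next whole participant.

n = 129 per group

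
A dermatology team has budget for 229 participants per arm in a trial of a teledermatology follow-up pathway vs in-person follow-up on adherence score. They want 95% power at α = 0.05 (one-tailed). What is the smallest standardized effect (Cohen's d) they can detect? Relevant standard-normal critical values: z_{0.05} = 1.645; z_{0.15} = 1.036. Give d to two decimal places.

For two independent groups of n = 229 each: d_min = (z_{α} + z_β)·√(2/n).
z-sum = 1.645 + 1.645 = 3.290.
d_min = 3.290 × √(2/229) = 3.290 × 0.0935 = 0.307.

d_min ≈ 0.31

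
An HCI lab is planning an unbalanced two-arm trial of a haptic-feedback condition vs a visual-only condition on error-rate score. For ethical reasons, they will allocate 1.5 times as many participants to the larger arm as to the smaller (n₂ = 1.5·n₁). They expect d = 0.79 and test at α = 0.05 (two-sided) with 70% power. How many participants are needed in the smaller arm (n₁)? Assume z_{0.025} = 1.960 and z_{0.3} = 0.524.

n₁ = 17

With allocation ratio k = n₂/n₁ = 1.5, Var(x̄₁−x̄₂) = σ²(1/n₁ + 1/(k·n₁)) = σ²·(k+1)/(k·n₁).
So n₁ = (1 + 1/k)·((z_{α/2} + z_β)/d)² = 1.667 × (2.484/0.79)².
n₁ = 1.667 × 9.89 = 16.5.
Round up: n₁ = 17, giving n₂ = ⌈1.5 × 17⌉ = ⌈25.5⌉ = 26.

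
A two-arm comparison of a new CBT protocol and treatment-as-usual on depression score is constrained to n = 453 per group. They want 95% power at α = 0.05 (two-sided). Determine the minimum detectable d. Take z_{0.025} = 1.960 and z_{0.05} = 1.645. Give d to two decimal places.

For two independent groups of n = 453 each: d_min = (z_{α/2} + z_β)·√(2/n).
z-sum = 1.960 + 1.645 = 3.605.
d_min = 3.605 × √(2/453) = 3.605 × 0.0664 = 0.240.

d_min ≈ 0.24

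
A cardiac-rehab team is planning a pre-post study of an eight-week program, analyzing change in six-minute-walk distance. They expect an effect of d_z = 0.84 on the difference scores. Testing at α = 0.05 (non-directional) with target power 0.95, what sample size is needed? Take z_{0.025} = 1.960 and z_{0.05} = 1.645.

For a paired (one-sample on differences) test: n = ((z_{α/2} + z_β) / d)².
z_{α/2} + z_β = 1.960 + 1.645 = 3.605.
n = (3.605 / 0.84)² = 4.292² = 18.42.
Round up.

n = 19 pairs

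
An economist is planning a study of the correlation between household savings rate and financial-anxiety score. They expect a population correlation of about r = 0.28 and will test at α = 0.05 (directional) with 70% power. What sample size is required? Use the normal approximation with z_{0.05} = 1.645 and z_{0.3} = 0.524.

Fisher's z: C = ½·ln((1+r)/(1−r)) = ½·ln(1.7778) = 0.2877.
n = ((z_{α} + z_β)/C)² + 3.
(1.645 + 0.524) / 0.2877 = 2.169 / 0.2877 = 7.539.
n = 7.539² + 3 = 56.84 + 3 = 59.8.
Round up.

n = 60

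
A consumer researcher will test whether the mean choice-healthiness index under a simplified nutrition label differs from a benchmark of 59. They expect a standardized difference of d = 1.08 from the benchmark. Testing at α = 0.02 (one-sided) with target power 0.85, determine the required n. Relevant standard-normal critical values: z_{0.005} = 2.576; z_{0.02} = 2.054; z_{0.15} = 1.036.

For a one-sample test: n = ((z_{α} + z_β) / d)².
z_{α} + z_β = 2.054 + 1.036 = 3.090.
n = (3.090 / 1.08)² = 2.861² = 8.19.
Round up.

n = 9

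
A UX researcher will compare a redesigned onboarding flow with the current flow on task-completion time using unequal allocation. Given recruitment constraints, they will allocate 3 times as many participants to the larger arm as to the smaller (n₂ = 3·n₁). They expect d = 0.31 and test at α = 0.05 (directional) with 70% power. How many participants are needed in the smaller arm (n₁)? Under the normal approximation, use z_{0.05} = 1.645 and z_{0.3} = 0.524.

n₁ = 66

With allocation ratio k = n₂/n₁ = 3, Var(x̄₁−x̄₂) = σ²(1/n₁ + 1/(k·n₁)) = σ²·(k+1)/(k·n₁).
So n₁ = (1 + 1/k)·((z_{α} + z_β)/d)² = 1.333 × (2.169/0.31)².
n₁ = 1.333 × 48.95 = 65.3.
Round up: n₁ = 66, giving n₂ = 3 × 66 = 198.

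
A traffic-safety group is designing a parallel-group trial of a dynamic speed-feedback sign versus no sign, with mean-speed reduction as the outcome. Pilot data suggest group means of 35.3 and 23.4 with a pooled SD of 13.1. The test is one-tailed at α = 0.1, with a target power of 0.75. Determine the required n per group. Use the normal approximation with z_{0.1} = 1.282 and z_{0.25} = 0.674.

Cohen's d = |M₁ − M₂| / SD_pooled = |35.3 − 23.4| / 13.1 = 11.9 / 13.1 = 0.908.
For two independent groups with equal n: n = 2·((z_{α} + z_β) / d)².
z_{α} + z_β = 1.282 + 0.674 = 1.956.
n = 2 × (1.956 / 0.908)² = 2 × 2.154² = 2 × 4.64 = 9.3.
Round up to the next whole participant.

n = 10 per group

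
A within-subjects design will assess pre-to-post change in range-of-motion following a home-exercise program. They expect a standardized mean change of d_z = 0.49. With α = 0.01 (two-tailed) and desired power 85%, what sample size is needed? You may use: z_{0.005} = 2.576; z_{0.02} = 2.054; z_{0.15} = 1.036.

For a paired (one-sample on differences) test: n = ((z_{α/2} + z_β) / d)².
z_{α/2} + z_β = 2.576 + 1.036 = 3.612.
n = (3.612 / 0.49)² = 7.371² = 54.34.
Round up.

n = 55 pairs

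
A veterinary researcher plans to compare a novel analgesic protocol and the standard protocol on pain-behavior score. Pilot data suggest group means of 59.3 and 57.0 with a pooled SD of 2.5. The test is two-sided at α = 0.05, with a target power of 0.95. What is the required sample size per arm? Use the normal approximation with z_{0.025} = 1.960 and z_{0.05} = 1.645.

Cohen's d = |M₁ − M₂| / SD_pooled = |59.3 − 57.0| / 2.5 = 2.3 / 2.5 = 0.920.
For two independent groups with equal n: n = 2·((z_{α/2} + z_β) / d)².
z_{α/2} + z_β = 1.960 + 1.645 = 3.605.
n = 2 × (3.605 / 0.920)² = 2 × 3.918² = 2 × 15.35 = 30.7.
Round up to the next whole participant.

n = 31 per group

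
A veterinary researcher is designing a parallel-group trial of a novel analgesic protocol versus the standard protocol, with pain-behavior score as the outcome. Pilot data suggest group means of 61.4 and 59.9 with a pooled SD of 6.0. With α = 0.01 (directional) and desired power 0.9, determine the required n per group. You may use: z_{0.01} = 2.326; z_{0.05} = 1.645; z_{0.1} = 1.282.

Cohen's d = |M₁ − M₂| / SD_pooled = |61.4 − 59.9| / 6.0 = 1.5 / 6.0 = 0.250.
For two independent groups with equal n: n = 2·((z_{α} + z_β) / d)².
z_{α} + z_β = 2.326 + 1.282 = 3.608.
n = 2 × (3.608 / 0.250)² = 2 × 14.432² = 2 × 208.28 = 416.6.
Round up to the next whole participant.

n = 417 per group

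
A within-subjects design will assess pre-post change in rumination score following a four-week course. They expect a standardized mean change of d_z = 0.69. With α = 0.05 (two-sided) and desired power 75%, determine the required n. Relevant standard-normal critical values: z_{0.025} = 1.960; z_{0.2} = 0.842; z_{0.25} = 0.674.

For a paired (one-sample on differences) test: n = ((z_{α/2} + z_β) / d)².
z_{α/2} + z_β = 1.960 + 0.674 = 2.634.
n = (2.634 / 0.69)² = 3.817² = 14.57.
Round up.

n = 15 pairs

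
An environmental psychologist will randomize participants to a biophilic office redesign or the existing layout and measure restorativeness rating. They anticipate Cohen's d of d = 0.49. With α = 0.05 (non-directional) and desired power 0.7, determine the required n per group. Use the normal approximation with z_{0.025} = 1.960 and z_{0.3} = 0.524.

For two independent groups with equal n: n = 2·((z_{α/2} + z_β) / d)².
z_{α/2} + z_β = 1.960 + 0.524 = 2.484.
n = 2 × (2.484 / 0.49)² = 2 × 5.069² = 2 × 25.70 = 51.4.
Round up to the next whole participant.

n = 52 per group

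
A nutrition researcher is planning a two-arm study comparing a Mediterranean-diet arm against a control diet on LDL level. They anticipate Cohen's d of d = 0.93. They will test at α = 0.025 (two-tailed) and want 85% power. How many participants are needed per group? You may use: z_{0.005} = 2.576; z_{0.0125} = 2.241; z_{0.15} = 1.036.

For two independent groups with equal n: n = 2·((z_{α/2} + z_β) / d)².
z_{α/2} + z_β = 2.241 + 1.036 = 3.277.
n = 2 × (3.277 / 0.93)² = 2 × 3.524² = 2 × 12.42 = 24.8.
Round up to the next whole participant.

n = 25 per group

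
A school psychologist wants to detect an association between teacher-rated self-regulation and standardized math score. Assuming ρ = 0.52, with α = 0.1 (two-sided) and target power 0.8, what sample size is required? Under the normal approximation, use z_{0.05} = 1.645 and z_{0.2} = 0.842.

Fisher's z: C = ½·ln((1+r)/(1−r)) = ½·ln(3.1667) = 0.5763.
n = ((z_{α/2} + z_β)/C)² + 3.
(1.645 + 0.842) / 0.5763 = 2.487 / 0.5763 = 4.315.
n = 4.315² + 3 = 18.62 + 3 = 21.6.
Round up.

n = 22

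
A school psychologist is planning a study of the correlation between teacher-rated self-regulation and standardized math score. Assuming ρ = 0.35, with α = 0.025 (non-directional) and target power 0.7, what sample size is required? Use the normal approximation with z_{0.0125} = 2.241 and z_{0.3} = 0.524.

n = 61

Fisher's z: C = ½·ln((1+r)/(1−r)) = ½·ln(2.0769) = 0.3654.
n = ((z_{α/2} + z_β)/C)² + 3.
(2.241 + 0.524) / 0.3654 = 2.765 / 0.3654 = 7.567.
n = 7.567² + 3 = 57.26 + 3 = 60.3.
Round up.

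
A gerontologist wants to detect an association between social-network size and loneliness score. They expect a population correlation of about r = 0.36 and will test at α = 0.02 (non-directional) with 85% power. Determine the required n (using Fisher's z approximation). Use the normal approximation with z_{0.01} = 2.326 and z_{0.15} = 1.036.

Fisher's z: C = ½·ln((1+r)/(1−r)) = ½·ln(2.1250) = 0.3769.
n = ((z_{α/2} + z_β)/C)² + 3.
(2.326 + 1.036) / 0.3769 = 3.362 / 0.3769 = 8.920.
n = 8.920² + 3 = 79.57 + 3 = 82.6.
Round up.

n = 83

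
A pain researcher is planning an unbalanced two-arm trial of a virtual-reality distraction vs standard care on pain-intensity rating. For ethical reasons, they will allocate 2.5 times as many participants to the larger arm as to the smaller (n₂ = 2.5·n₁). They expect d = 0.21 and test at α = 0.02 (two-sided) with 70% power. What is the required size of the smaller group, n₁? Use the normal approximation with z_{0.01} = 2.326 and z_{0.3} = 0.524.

n₁ = 258

With allocation ratio k = n₂/n₁ = 2.5, Var(x̄₁−x̄₂) = σ²(1/n₁ + 1/(k·n₁)) = σ²·(k+1)/(k·n₁).
So n₁ = (1 + 1/k)·((z_{α/2} + z_β)/d)² = 1.400 × (2.850/0.21)².
n₁ = 1.400 × 184.18 = 257.9.
Round up: n₁ = 258, giving n₂ = 2.5 × 258 = 645.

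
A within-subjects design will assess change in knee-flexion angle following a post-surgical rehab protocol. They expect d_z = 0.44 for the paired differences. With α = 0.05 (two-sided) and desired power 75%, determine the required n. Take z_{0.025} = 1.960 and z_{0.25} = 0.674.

n = 36 pairs

For a paired (one-sample on differences) test: n = ((z_{α/2} + z_β) / d)².
z_{α/2} + z_β = 1.960 + 0.674 = 2.634.
n = (2.634 / 0.44)² = 5.986² = 35.84.
Round up.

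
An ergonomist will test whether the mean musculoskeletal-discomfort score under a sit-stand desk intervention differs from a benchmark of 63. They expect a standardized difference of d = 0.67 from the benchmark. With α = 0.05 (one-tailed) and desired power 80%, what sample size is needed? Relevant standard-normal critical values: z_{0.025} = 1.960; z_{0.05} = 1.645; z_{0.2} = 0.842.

For a one-sample test: n = ((z_{α} + z_β) / d)².
z_{α} + z_β = 1.645 + 0.842 = 2.487.
n = (2.487 / 0.67)² = 3.712² = 13.78.
Round up.

n = 14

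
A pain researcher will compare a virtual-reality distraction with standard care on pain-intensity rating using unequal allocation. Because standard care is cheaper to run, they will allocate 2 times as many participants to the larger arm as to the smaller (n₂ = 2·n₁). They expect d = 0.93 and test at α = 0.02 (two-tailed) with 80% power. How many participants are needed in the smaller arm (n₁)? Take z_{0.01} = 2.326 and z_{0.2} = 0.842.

With allocation ratio k = n₂/n₁ = 2, Var(x̄₁−x̄₂) = σ²(1/n₁ + 1/(k·n₁)) = σ²·(k+1)/(k·n₁).
So n₁ = (1 + 1/k)·((z_{α/2} + z_β)/d)² = 1.500 × (3.168/0.93)².
n₁ = 1.500 × 11.60 = 17.4.
Round up: n₁ = 18, giving n₂ = 2 × 18 = 36.

n₁ = 18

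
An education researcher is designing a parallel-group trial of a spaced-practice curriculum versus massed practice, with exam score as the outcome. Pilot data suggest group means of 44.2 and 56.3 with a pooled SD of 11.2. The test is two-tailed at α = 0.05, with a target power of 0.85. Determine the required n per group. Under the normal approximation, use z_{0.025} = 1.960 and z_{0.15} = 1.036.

n = 16 per group

Cohen's d = |M₁ − M₂| / SD_pooled = |44.2 − 56.3| / 11.2 = 12.1 / 11.2 = 1.080.
For two independent groups with equal n: n = 2·((z_{α/2} + z_β) / d)².
z_{α/2} + z_β = 1.960 + 1.036 = 2.996.
n = 2 × (2.996 / 1.080)² = 2 × 2.774² = 2 × 7.70 = 15.4.
Round up to the next whole participant.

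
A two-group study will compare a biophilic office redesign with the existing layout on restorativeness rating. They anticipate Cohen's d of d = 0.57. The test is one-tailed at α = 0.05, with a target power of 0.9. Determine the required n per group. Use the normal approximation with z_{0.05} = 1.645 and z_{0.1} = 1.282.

For two independent groups with equal n: n = 2·((z_{α} + z_β) / d)².
z_{α} + z_β = 1.645 + 1.282 = 2.927.
n = 2 × (2.927 / 0.57)² = 2 × 5.135² = 2 × 26.37 = 52.7.
Round up to the next whole participant.

n = 53 per group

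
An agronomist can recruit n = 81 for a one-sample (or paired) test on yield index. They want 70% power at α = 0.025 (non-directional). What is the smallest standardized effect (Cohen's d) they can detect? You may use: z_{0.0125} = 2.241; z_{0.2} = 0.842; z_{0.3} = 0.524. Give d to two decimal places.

d_min ≈ 0.31

For a single sample (or paired design) of n = 81: d_min = (z_{α/2} + z_β)/√n.
z-sum = 2.241 + 0.524 = 2.765.
d_min = 2.765 / √81 = 2.765 / 9.000 = 0.307.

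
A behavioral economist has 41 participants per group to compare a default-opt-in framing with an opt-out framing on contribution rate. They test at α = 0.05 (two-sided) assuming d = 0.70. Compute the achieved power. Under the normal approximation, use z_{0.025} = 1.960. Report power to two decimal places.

power ≈ 0.89

For two equal groups, power = Φ(d·√(n/2) − z_{α/2}).
d·√(n/2) = 0.70 × √(41/2) = 0.70 × 4.528 = 3.169.
z_β = 3.169 − 1.960 = 1.209.
Power = Φ(1.209) = 0.887.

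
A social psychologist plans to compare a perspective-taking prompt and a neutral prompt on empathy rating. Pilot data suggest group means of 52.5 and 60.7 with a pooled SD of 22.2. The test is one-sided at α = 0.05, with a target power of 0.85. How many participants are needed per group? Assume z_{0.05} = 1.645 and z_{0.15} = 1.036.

Cohen's d = |M₁ − M₂| / SD_pooled = |52.5 − 60.7| / 22.2 = 8.2 / 22.2 = 0.369.
For two independent groups with equal n: n = 2·((z_{α} + z_β) / d)².
z_{α} + z_β = 1.645 + 1.036 = 2.681.
n = 2 × (2.681 / 0.369)² = 2 × 7.266² = 2 × 52.79 = 105.6.
Round up to the next whole participant.

n = 106 per group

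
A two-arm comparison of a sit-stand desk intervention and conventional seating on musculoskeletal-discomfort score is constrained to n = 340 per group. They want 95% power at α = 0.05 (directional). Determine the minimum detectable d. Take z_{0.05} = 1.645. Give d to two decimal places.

For two independent groups of n = 340 each: d_min = (z_{α} + z_β)·√(2/n).
z-sum = 1.645 + 1.645 = 3.290.
d_min = 3.290 × √(2/340) = 3.290 × 0.0767 = 0.252.

d_min ≈ 0.25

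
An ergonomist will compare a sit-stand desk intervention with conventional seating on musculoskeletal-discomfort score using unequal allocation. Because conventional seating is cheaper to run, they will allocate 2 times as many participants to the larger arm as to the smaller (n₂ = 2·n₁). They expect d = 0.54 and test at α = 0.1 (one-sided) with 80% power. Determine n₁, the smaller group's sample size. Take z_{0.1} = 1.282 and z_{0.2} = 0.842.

With allocation ratio k = n₂/n₁ = 2, Var(x̄₁−x̄₂) = σ²(1/n₁ + 1/(k·n₁)) = σ²·(k+1)/(k·n₁).
So n₁ = (1 + 1/k)·((z_{α} + z_β)/d)² = 1.500 × (2.124/0.54)².
n₁ = 1.500 × 15.47 = 23.2.
Round up: n₁ = 24, giving n₂ = 2 × 24 = 48.

n₁ = 24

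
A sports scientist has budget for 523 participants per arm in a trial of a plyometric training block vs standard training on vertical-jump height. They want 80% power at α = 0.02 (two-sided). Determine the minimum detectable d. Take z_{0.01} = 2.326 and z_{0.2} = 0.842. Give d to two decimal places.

For two independent groups of n = 523 each: d_min = (z_{α/2} + z_β)·√(2/n).
z-sum = 2.326 + 0.842 = 3.168.
d_min = 3.168 × √(2/523) = 3.168 × 0.0618 = 0.196.

d_min ≈ 0.20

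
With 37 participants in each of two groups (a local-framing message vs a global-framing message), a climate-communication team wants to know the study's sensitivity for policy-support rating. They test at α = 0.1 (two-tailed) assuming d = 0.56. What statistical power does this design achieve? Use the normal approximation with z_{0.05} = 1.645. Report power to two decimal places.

power ≈ 0.78

For two equal groups, power = Φ(d·√(n/2) − z_{α/2}).
d·√(n/2) = 0.56 × √(37/2) = 0.56 × 4.301 = 2.409.
z_β = 2.409 − 1.645 = 0.764.
Power = Φ(0.764) = 0.777.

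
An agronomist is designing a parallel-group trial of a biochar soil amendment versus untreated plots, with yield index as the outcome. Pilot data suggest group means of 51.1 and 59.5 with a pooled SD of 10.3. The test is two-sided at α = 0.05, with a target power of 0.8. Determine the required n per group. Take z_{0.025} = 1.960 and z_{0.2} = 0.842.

Cohen's d = |M₁ − M₂| / SD_pooled = |51.1 − 59.5| / 10.3 = 8.4 / 10.3 = 0.816.
For two independent groups with equal n: n = 2·((z_{α/2} + z_β) / d)².
z_{α/2} + z_β = 1.960 + 0.842 = 2.802.
n = 2 × (2.802 / 0.816)² = 2 × 3.434² = 2 × 11.79 = 23.6.
Round up to the next whole participant.

n = 24 per group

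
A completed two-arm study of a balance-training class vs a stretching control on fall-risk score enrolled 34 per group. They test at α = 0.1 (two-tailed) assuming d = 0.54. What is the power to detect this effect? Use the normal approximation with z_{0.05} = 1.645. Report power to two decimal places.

For two equal groups, power = Φ(d·√(n/2) − z_{α/2}).
d·√(n/2) = 0.54 × √(34/2) = 0.54 × 4.123 = 2.226.
z_β = 2.226 − 1.645 = 0.581.
Power = Φ(0.581) = 0.720.

power ≈ 0.72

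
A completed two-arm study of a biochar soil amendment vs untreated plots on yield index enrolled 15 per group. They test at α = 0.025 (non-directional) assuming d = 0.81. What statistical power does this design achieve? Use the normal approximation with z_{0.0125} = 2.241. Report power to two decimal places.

power ≈ 0.49

For two equal groups, power = Φ(d·√(n/2) − z_{α/2}).
d·√(n/2) = 0.81 × √(15/2) = 0.81 × 2.739 = 2.218.
z_β = 2.218 − 2.241 = -0.023.
Power = Φ(-0.023) = 0.491.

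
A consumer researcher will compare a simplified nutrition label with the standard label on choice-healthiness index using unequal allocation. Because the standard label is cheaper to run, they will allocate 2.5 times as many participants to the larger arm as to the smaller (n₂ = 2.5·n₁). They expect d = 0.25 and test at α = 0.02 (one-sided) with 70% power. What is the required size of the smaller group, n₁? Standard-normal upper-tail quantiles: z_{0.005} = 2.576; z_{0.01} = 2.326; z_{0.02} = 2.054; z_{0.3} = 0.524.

n₁ = 149

With allocation ratio k = n₂/n₁ = 2.5, Var(x̄₁−x̄₂) = σ²(1/n₁ + 1/(k·n₁)) = σ²·(k+1)/(k·n₁).
So n₁ = (1 + 1/k)·((z_{α} + z_β)/d)² = 1.400 × (2.578/0.25)².
n₁ = 1.400 × 106.34 = 148.9.
Round up: n₁ = 149, giving n₂ = ⌈2.5 × 149⌉ = ⌈372.5⌉ = 373.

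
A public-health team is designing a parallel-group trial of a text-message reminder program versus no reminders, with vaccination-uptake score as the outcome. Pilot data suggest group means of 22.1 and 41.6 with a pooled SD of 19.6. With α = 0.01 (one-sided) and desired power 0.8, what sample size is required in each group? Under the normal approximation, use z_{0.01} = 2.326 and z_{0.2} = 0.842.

n = 21 per group

Cohen's d = |M₁ − M₂| / SD_pooled = |22.1 − 41.6| / 19.6 = 19.5 / 19.6 = 0.995.
For two independent groups with equal n: n = 2·((z_{α} + z_β) / d)².
z_{α} + z_β = 2.326 + 0.842 = 3.168.
n = 2 × (3.168 / 0.995)² = 2 × 3.184² = 2 × 10.14 = 20.3.
Round up to the next whole participant.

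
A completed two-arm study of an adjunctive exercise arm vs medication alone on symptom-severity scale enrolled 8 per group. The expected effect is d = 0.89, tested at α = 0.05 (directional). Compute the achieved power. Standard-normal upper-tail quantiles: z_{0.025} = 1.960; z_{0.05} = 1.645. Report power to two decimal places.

For two equal groups, power = Φ(d·√(n/2) − z_{α}).
d·√(n/2) = 0.89 × √(8/2) = 0.89 × 2.000 = 1.780.
z_β = 1.780 − 1.645 = 0.135.
Power = Φ(0.135) = 0.554.

power ≈ 0.55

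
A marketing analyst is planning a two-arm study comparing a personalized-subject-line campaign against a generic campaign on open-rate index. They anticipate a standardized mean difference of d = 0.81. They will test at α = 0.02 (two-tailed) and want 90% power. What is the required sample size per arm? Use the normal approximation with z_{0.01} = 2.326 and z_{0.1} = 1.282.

For two independent groups with equal n: n = 2·((z_{α/2} + z_β) / d)².
z_{α/2} + z_β = 2.326 + 1.282 = 3.608.
n = 2 × (3.608 / 0.81)² = 2 × 4.454² = 2 × 19.84 = 39.7.
Round up to the next whole participant.

n = 40 per group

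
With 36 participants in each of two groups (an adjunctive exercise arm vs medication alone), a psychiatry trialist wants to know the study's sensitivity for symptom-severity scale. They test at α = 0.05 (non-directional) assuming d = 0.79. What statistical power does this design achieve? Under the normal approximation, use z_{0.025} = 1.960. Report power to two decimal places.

For two equal groups, power = Φ(d·√(n/2) − z_{α/2}).
d·√(n/2) = 0.79 × √(36/2) = 0.79 × 4.243 = 3.352.
z_β = 3.352 − 1.960 = 1.392.
Power = Φ(1.392) = 0.918.

power ≈ 0.92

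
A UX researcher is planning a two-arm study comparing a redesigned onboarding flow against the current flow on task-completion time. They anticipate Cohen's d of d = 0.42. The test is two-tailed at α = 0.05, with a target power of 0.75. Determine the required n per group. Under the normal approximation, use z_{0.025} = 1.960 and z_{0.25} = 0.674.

n = 79 per group

For two independent groups with equal n: n = 2·((z_{α/2} + z_β) / d)².
z_{α/2} + z_β = 1.960 + 0.674 = 2.634.
n = 2 × (2.634 / 0.42)² = 2 × 6.271² = 2 × 39.33 = 78.7.
Round up to the next whole participant.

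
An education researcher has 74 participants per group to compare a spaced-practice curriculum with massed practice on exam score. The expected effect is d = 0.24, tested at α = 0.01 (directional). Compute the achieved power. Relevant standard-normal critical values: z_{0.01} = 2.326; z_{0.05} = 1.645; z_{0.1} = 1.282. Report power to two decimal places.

power ≈ 0.19

For two equal groups, power = Φ(d·√(n/2) − z_{α}).
d·√(n/2) = 0.24 × √(74/2) = 0.24 × 6.083 = 1.460.
z_β = 1.460 − 2.326 = -0.866.
Power = Φ(-0.866) = 0.193.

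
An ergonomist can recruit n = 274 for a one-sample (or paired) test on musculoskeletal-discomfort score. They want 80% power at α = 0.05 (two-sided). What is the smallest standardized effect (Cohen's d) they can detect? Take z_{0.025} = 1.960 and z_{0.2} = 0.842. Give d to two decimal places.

d_min ≈ 0.17

For a single sample (or paired design) of n = 274: d_min = (z_{α/2} + z_β)/√n.
z-sum = 1.960 + 0.842 = 2.802.
d_min = 2.802 / √274 = 2.802 / 16.553 = 0.169.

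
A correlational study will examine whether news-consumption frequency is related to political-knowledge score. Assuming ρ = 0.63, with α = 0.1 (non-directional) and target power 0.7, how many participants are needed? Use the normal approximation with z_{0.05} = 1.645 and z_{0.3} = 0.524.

n = 12

Fisher's z: C = ½·ln((1+r)/(1−r)) = ½·ln(4.4054) = 0.7414.
n = ((z_{α/2} + z_β)/C)² + 3.
(1.645 + 0.524) / 0.7414 = 2.169 / 0.7414 = 2.926.
n = 2.926² + 3 = 8.56 + 3 = 11.6.
Round up.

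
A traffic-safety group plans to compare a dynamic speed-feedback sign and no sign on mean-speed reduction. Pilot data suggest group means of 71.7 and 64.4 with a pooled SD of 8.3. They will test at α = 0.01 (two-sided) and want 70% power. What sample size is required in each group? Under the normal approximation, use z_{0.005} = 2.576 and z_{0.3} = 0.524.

Cohen's d = |M₁ − M₂| / SD_pooled = |71.7 − 64.4| / 8.3 = 7.3 / 8.3 = 0.880.
For two independent groups with equal n: n = 2·((z_{α/2} + z_β) / d)².
z_{α/2} + z_β = 2.576 + 0.524 = 3.100.
n = 2 × (3.100 / 0.880)² = 2 × 3.523² = 2 × 12.41 = 24.8.
Round up to the next whole participant.

n = 25 per group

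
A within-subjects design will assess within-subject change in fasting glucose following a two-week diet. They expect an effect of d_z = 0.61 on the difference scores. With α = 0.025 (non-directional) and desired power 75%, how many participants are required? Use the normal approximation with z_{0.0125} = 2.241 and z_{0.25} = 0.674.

For a paired (one-sample on differences) test: n = ((z_{α/2} + z_β) / d)².
z_{α/2} + z_β = 2.241 + 0.674 = 2.915.
n = (2.915 / 0.61)² = 4.779² = 22.84.
Round up.

n = 23 pairs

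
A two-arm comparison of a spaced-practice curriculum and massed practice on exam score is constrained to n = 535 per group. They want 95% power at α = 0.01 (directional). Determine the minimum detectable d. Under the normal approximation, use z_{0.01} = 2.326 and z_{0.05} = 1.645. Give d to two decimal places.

For two independent groups of n = 535 each: d_min = (z_{α} + z_β)·√(2/n).
z-sum = 2.326 + 1.645 = 3.971.
d_min = 3.971 × √(2/535) = 3.971 × 0.0611 = 0.243.

d_min ≈ 0.24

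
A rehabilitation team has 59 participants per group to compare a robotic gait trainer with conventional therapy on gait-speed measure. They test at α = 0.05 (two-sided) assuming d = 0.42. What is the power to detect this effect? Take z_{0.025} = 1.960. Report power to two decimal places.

power ≈ 0.63

For two equal groups, power = Φ(d·√(n/2) − z_{α/2}).
d·√(n/2) = 0.42 × √(59/2) = 0.42 × 5.431 = 2.281.
z_β = 2.281 − 1.960 = 0.321.
Power = Φ(0.321) = 0.626.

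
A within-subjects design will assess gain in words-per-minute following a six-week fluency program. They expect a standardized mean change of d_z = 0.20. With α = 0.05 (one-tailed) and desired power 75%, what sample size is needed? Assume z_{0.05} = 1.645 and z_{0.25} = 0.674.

n = 135 pairs

For a paired (one-sample on differences) test: n = ((z_{α} + z_β) / d)².
z_{α} + z_β = 1.645 + 0.674 = 2.319.
n = (2.319 / 0.20)² = 11.595² = 134.44.
Round up.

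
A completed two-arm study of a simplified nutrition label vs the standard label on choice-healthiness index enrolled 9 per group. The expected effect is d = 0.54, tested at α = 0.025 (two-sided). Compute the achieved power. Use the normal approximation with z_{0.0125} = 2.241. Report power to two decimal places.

For two equal groups, power = Φ(d·√(n/2) − z_{α/2}).
d·√(n/2) = 0.54 × √(9/2) = 0.54 × 2.121 = 1.146.
z_β = 1.146 − 2.241 = -1.095.
Power = Φ(-1.095) = 0.137.

power ≈ 0.14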